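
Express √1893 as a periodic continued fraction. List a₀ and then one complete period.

[43; 1, 1, 28, 1, 1, 86]

a₀ = ⌊√1893⌋ = 43.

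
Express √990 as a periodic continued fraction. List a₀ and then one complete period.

a₀ = ⌊√990⌋ = 31.

[31; 2, 6, 2, 62]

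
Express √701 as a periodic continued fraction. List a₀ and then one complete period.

a₀ = ⌊√701⌋ = 26.

[26; 2, 10, 10, 2, 52]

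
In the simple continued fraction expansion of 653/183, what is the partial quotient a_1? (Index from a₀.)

653 = 3·183 + 104   →  a_0 = 3
183 = 1·104 + 79   →  a_1 = 1

1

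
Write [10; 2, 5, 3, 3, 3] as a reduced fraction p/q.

4005/383

Fold from the inside: start with 3/1.
  3 + 1/3 = 10/3
  3 + 3/10 = 33/10
  5 + 10/33 = 175/33
  2 + 33/175 = 383/175
  10 + 175/383 = 4005/383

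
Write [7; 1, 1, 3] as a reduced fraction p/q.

Using pₖ = aₖpₖ₋₁ + pₖ₋₂ and qₖ = aₖqₖ₋₁ + qₖ₋₂:
  k=0: a=7, p=7, q=1
  k=1: a=1, p=8, q=1
  k=2: a=1, p=15, q=2
  k=3: a=3, p=53, q=7

53/7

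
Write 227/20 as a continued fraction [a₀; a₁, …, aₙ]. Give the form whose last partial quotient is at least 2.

227 = 11*20 + 7
20 = 2*7 + 6
7 = 1*6 + 1
6 = 6*1 + 0  (stop)
So 227/20 = [11; 2, 1, 6].

[11; 2, 1, 6]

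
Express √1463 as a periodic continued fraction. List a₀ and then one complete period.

[38; 4, 76]

a₀ = ⌊√1463⌋ = 38.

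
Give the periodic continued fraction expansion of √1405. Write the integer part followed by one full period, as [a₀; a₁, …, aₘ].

a₀ = ⌊√1405⌋ = 37.
With m₀=0, d₀=1 and mₖ₊₁ = dₖaₖ − mₖ, dₖ₊₁ = (n − mₖ₊₁²)/dₖ, aₖ₊₁ = ⌊(a₀+mₖ₊₁)/dₖ₊₁⌋:
  k=1: m=37, d=36, a=2
  k=2: m=35, d=5, a=14
  k=3: m=35, d=36, a=2
  k=4: m=37, d=1, a=74
d=1 and a=2a₀=74 at k=4, so the next step gives (m, d) = (37, 36) again — its k=1 value — and the period has length 4.

[37; 2, 14, 2, 74]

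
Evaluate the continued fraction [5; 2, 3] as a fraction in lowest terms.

Using pₖ = aₖpₖ₋₁ + pₖ₋₂ and qₖ = aₖqₖ₋₁ + qₖ₋₂:
  k=0: a=5, p=5, q=1
  k=1: a=2, p=11, q=2
  k=2: a=3, p=38, q=7

38/7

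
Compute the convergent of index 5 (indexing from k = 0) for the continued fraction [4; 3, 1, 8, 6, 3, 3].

Using pₖ = aₖpₖ₋₁ + pₖ₋₂, qₖ = aₖqₖ₋₁ + qₖ₋₂ (with p₋₁=1, p₋₂=0, q₋₁=0, q₋₂=1):
  k=0: a=4, p=4, q=1
  k=1: a=3, p=13, q=3
  k=2: a=1, p=17, q=4
  k=3: a=8, p=149, q=35
  k=4: a=6, p=911, q=214
  k=5: a=3, p=2882, q=677

2882/677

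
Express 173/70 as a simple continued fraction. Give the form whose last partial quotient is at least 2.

173 = 2·70 + 33
70 = 2·33 + 4
33 = 8·4 + 1
4 = 4·1 + 0  (stop)
So 173/70 = [2; 2, 8, 4].

[2; 2, 8, 4]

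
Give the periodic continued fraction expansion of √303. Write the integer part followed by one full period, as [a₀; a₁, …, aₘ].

[17; 2, 2, 5, 2, 2, 34]

a₀ = ⌊√303⌋ = 17.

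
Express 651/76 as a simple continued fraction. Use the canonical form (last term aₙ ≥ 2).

651 = 8*76 + 43
76 = 1*43 + 33
43 = 1*33 + 10
33 = 3*10 + 3
10 = 3*3 + 1
3 = 3*1 + 0  (stop)
So 651/76 = [8; 1, 1, 3, 3, 3].

[8; 1, 1, 3, 3, 3]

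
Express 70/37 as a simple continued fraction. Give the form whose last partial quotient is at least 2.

70 = 1·37 + 33
37 = 1·33 + 4
33 = 8·4 + 1
4 = 4·1 + 0  (stop)
So 70/37 = [1; 1, 8, 4].

[1; 1, 8, 4]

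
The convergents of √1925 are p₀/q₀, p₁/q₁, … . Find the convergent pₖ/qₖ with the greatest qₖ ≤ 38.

351/8

√1925 = [43; 1, 6, 1, 86, …] (period length 4).
Convergents:
  p_0/q_0 = 43/1
  p_1/q_1 = 44/1
  p_2/q_2 = 307/7
  p_3/q_3 = 351/8
  p_4/q_4 = 30493/695
q_3 = 8 ≤ 38 < 695 = q_4, so the answer is 351/8.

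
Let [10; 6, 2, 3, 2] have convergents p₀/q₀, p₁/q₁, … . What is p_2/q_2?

132/13

Using pₖ = aₖpₖ₋₁ + pₖ₋₂, qₖ = aₖqₖ₋₁ + qₖ₋₂ (with p₋₁=1, p₋₂=0, q₋₁=0, q₋₂=1):
  k=0: a=10, p=10, q=1
  k=1: a=6, p=61, q=6
  k=2: a=2, p=132, q=13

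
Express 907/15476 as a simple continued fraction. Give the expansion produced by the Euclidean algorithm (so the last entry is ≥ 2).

[0; 17, 15, 1, 10, 2, 2]

907 = 0×15476 + 907
15476 = 17×907 + 57
907 = 15×57 + 52
57 = 1×52 + 5
52 = 10×5 + 2
5 = 2×2 + 1
2 = 2×1 + 0  (stop)
So 907/15476 = [0; 17, 15, 1, 10, 2, 2].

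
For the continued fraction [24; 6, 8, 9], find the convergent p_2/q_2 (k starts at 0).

1184/49

Using pₖ = aₖpₖ₋₁ + pₖ₋₂, qₖ = aₖqₖ₋₁ + qₖ₋₂ (with p₋₁=1, p₋₂=0, q₋₁=0, q₋₂=1):
  k=0: a=24, p=24, q=1
  k=1: a=6, p=145, q=6
  k=2: a=8, p=1184, q=49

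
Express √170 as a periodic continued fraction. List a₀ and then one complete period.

a₀ = ⌊√170⌋ = 13.
With m₀=0, d₀=1 and mₖ₊₁ = dₖaₖ − mₖ, dₖ₊₁ = (n − mₖ₊₁²)/dₖ, aₖ₊₁ = ⌊(a₀+mₖ₊₁)/dₖ₊₁⌋:
  k=1: m=13, d=1, a=26
d=1 and a=2a₀=26 at k=1, so the next step gives (m, d) = (13, 1) again — its k=1 value — and the period has length 1.

[13; 26]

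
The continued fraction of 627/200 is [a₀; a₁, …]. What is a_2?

627 = 3·200 + 27   →  a_0 = 3
200 = 7·27 + 11   →  a_1 = 7
27 = 2·11 + 5   →  a_2 = 2

2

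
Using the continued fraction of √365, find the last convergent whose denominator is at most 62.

√365 = [19; 9, 1, 1, 9, 38, …] (period length 5).
Convergents:
  p_0/q_0 = 19/1
  p_1/q_1 = 172/9
  p_2/q_2 = 191/10
  p_3/q_3 = 363/19
  p_4/q_4 = 3458/181
q_3 = 19 ≤ 62 < 181 = q_4, so the answer is 363/19.

363/19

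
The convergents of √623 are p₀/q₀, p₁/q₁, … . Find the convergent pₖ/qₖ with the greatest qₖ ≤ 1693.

√623 = [24; 1, 23, 1, 48, …] (period length 4).
Convergents:
  p_0/q_0 = 24/1
  p_1/q_1 = 25/1
  p_2/q_2 = 599/24
  p_3/q_3 = 624/25
  p_4/q_4 = 30551/1224
  p_5/q_5 = 31175/1249
  p_6/q_6 = 747576/29951
q_5 = 1249 ≤ 1693 < 29951 = q_6, so the answer is 31175/1249.

31175/1249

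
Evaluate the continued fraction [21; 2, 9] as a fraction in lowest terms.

408/19

Using pₖ = aₖpₖ₋₁ + pₖ₋₂ and qₖ = aₖqₖ₋₁ + qₖ₋₂:
  k=0: a=21, p=21, q=1
  k=1: a=2, p=43, q=2
  k=2: a=9, p=408, q=19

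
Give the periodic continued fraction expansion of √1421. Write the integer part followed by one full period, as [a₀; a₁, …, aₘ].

[37; 1, 2, 3, 2, 3, 2, 1, 74]

a₀ = ⌊√1421⌋ = 37.
With m₀=0, d₀=1 and mₖ₊₁ = dₖaₖ − mₖ, dₖ₊₁ = (n − mₖ₊₁²)/dₖ, aₖ₊₁ = ⌊(a₀+mₖ₊₁)/dₖ₊₁⌋:
  k=1: m=37, d=52, a=1
  k=2: m=15, d=23, a=2
  k=3: m=31, d=20, a=3
  k=4: m=29, d=29, a=2
  k=5: m=29, d=20, a=3
  k=6: m=31, d=23, a=2
  k=7: m=15, d=52, a=1
  k=8: m=37, d=1, a=74
d=1 and a=2a₀=74 at k=8, so the next step gives (m, d) = (37, 52) again — its k=1 value — and the period has length 8.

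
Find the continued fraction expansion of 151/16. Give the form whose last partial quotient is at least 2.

151 = 9·16 + 7
16 = 2·7 + 2
7 = 3·2 + 1
2 = 2·1 + 0  (stop)
So 151/16 = [9; 2, 3, 2].

[9; 2, 3, 2]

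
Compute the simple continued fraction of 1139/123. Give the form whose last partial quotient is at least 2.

[9; 3, 1, 5, 2, 2]

1139 = 9·123 + 32
123 = 3·32 + 27
32 = 1·27 + 5
27 = 5·5 + 2
5 = 2·2 + 1
2 = 2·1 + 0  (stop)
So 1139/123 = [9; 3, 1, 5, 2, 2].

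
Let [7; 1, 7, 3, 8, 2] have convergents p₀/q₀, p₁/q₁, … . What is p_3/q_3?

197/25

Using pₖ = aₖpₖ₋₁ + pₖ₋₂, qₖ = aₖqₖ₋₁ + qₖ₋₂ (with p₋₁=1, p₋₂=0, q₋₁=0, q₋₂=1):
  k=0: a=7, p=7, q=1
  k=1: a=1, p=8, q=1
  k=2: a=7, p=63, q=8
  k=3: a=3, p=197, q=25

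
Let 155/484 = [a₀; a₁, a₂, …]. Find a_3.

155 = 0·484 + 155   →  a_0 = 0
484 = 3·155 + 19   →  a_1 = 3
155 = 8·19 + 3   →  a_2 = 8
19 = 6·3 + 1   →  a_3 = 6

6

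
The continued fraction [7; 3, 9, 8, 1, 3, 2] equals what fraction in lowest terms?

Using pₖ = aₖpₖ₋₁ + pₖ₋₂ and qₖ = aₖqₖ₋₁ + qₖ₋₂:
  k=0: a=7, p=7, q=1
  k=1: a=3, p=22, q=3
  k=2: a=9, p=205, q=28
  k=3: a=8, p=1662, q=227
  k=4: a=1, p=1867, q=255
  k=5: a=3, p=7263, q=992
  k=6: a=2, p=16393, q=2239

16393/2239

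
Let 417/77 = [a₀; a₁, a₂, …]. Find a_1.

417 = 5·77 + 32   →  a_0 = 5
77 = 2·32 + 13   →  a_1 = 2

2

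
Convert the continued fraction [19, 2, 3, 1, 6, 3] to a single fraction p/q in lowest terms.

3733/192

Using pₖ = aₖpₖ₋₁ + pₖ₋₂ and qₖ = aₖqₖ₋₁ + qₖ₋₂:
  k=0: a=19, p=19, q=1
  k=1: a=2, p=39, q=2
  k=2: a=3, p=136, q=7
  k=3: a=1, p=175, q=9
  k=4: a=6, p=1186, q=61
  k=5: a=3, p=3733, q=192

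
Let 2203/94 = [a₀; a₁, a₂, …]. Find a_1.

2

2203 = 23·94 + 41   →  a_0 = 23
94 = 2·41 + 12   →  a_1 = 2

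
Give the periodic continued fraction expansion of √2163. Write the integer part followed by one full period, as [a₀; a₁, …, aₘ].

a₀ = ⌊√2163⌋ = 46.
With m₀=0, d₀=1 and mₖ₊₁ = dₖaₖ − mₖ, dₖ₊₁ = (n − mₖ₊₁²)/dₖ, aₖ₊₁ = ⌊(a₀+mₖ₊₁)/dₖ₊₁⌋:
  k=1: m=46, d=47, a=1
  k=2: m=1, d=46, a=1
  k=3: m=45, d=3, a=30
  k=4: m=45, d=46, a=1
  k=5: m=1, d=47, a=1
  k=6: m=46, d=1, a=92
d=1 and a=2a₀=92 at k=6, so the next step gives (m, d) = (46, 47) again — its k=1 value — and the period has length 6.

[46; 1, 1, 30, 1, 1, 92]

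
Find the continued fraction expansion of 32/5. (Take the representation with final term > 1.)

[6; 2, 2]

32 = 6*5 + 2
5 = 2*2 + 1
2 = 2*1 + 0  (stop)
So 32/5 = [6; 2, 2].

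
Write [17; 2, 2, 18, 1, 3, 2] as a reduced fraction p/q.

Using pₖ = aₖpₖ₋₁ + pₖ₋₂ and qₖ = aₖqₖ₋₁ + qₖ₋₂:
  k=0: a=17, p=17, q=1
  k=1: a=2, p=35, q=2
  k=2: a=2, p=87, q=5
  k=3: a=18, p=1601, q=92
  k=4: a=1, p=1688, q=97
  k=5: a=3, p=6665, q=383
  k=6: a=2, p=15018, q=863

15018/863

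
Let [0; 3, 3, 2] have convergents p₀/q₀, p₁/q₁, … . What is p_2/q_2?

3/10

Using pₖ = aₖpₖ₋₁ + pₖ₋₂, qₖ = aₖqₖ₋₁ + qₖ₋₂ (with p₋₁=1, p₋₂=0, q₋₁=0, q₋₂=1):
  k=0: a=0, p=0, q=1
  k=1: a=3, p=1, q=3
  k=2: a=3, p=3, q=10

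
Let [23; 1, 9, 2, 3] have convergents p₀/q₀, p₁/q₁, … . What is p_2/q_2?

Using pₖ = aₖpₖ₋₁ + pₖ₋₂, qₖ = aₖqₖ₋₁ + qₖ₋₂ (with p₋₁=1, p₋₂=0, q₋₁=0, q₋₂=1):
  k=0: a=23, p=23, q=1
  k=1: a=1, p=24, q=1
  k=2: a=9, p=239, q=10

239/10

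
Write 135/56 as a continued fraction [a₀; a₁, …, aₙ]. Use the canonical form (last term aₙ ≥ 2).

[2; 2, 2, 3, 3]

135 = 2*56 + 23
56 = 2*23 + 10
23 = 2*10 + 3
10 = 3*3 + 1
3 = 3*1 + 0  (stop)
So 135/56 = [2; 2, 2, 3, 3].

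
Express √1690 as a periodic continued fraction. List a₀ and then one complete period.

a₀ = ⌊√1690⌋ = 41.
With m₀=0, d₀=1 and mₖ₊₁ = dₖaₖ − mₖ, dₖ₊₁ = (n − mₖ₊₁²)/dₖ, aₖ₊₁ = ⌊(a₀+mₖ₊₁)/dₖ₊₁⌋:
  k=1: m=41, d=9, a=9
  k=2: m=40, d=10, a=8
  k=3: m=40, d=9, a=9
  k=4: m=41, d=1, a=82
d=1 and a=2a₀=82 at k=4, so the next step gives (m, d) = (41, 9) again — its k=1 value — and the period has length 4.

[41; 9, 8, 9, 82]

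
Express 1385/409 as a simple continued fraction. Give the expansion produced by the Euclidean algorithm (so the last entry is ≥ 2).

[3; 2, 1, 1, 2, 3, 9]

1385 = 3×409 + 158
409 = 2×158 + 93
158 = 1×93 + 65
93 = 1×65 + 28
65 = 2×28 + 9
28 = 3×9 + 1
9 = 9×1 + 0  (stop)
So 1385/409 = [3; 2, 1, 1, 2, 3, 9].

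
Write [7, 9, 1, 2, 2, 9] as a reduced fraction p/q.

4553/641

Fold from the inside: start with 9/1.
  2 + 1/9 = 19/9
  2 + 9/19 = 47/19
  1 + 19/47 = 66/47
  9 + 47/66 = 641/66
  7 + 66/641 = 4553/641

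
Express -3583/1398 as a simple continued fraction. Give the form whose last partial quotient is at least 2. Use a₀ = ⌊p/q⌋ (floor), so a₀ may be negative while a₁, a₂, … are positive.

-3583 = -3*1398 + 611
1398 = 2*611 + 176
611 = 3*176 + 83
176 = 2*83 + 10
83 = 8*10 + 3
10 = 3*3 + 1
3 = 3*1 + 0  (stop)
So -3583/1398 = [-3; 2, 3, 2, 8, 3, 3].

[-3; 2, 3, 2, 8, 3, 3]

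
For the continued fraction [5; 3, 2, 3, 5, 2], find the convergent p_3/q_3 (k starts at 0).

127/24

Using pₖ = aₖpₖ₋₁ + pₖ₋₂, qₖ = aₖqₖ₋₁ + qₖ₋₂ (with p₋₁=1, p₋₂=0, q₋₁=0, q₋₂=1):
  k=0: a=5, p=5, q=1
  k=1: a=3, p=16, q=3
  k=2: a=2, p=37, q=7
  k=3: a=3, p=127, q=24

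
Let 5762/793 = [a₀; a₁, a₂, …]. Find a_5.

5762 = 7·793 + 211   →  a_0 = 7
793 = 3·211 + 160   →  a_1 = 3
211 = 1·160 + 51   →  a_2 = 1
160 = 3·51 + 7   →  a_3 = 3
51 = 7·7 + 2   →  a_4 = 7
7 = 3·2 + 1   →  a_5 = 3

3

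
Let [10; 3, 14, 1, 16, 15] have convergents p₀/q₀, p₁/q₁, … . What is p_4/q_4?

Using pₖ = aₖpₖ₋₁ + pₖ₋₂, qₖ = aₖqₖ₋₁ + qₖ₋₂ (with p₋₁=1, p₋₂=0, q₋₁=0, q₋₂=1):
  k=0: a=10, p=10, q=1
  k=1: a=3, p=31, q=3
  k=2: a=14, p=444, q=43
  k=3: a=1, p=475, q=46
  k=4: a=16, p=8044, q=779

8044/779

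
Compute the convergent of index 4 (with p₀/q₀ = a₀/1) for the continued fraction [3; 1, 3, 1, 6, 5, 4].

129/34

Using pₖ = aₖpₖ₋₁ + pₖ₋₂, qₖ = aₖqₖ₋₁ + qₖ₋₂ (with p₋₁=1, p₋₂=0, q₋₁=0, q₋₂=1):
  k=0: a=3, p=3, q=1
  k=1: a=1, p=4, q=1
  k=2: a=3, p=15, q=4
  k=3: a=1, p=19, q=5
  k=4: a=6, p=129, q=34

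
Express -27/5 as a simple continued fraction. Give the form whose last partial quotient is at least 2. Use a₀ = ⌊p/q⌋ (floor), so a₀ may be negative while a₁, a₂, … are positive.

-27 = -6×5 + 3
5 = 1×3 + 2
3 = 1×2 + 1
2 = 2×1 + 0  (stop)
So -27/5 = [-6; 1, 1, 2].

[-6; 1, 1, 2]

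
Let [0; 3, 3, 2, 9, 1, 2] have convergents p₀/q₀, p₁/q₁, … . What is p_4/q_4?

66/217

Using pₖ = aₖpₖ₋₁ + pₖ₋₂, qₖ = aₖqₖ₋₁ + qₖ₋₂ (with p₋₁=1, p₋₂=0, q₋₁=0, q₋₂=1):
  k=0: a=0, p=0, q=1
  k=1: a=3, p=1, q=3
  k=2: a=3, p=3, q=10
  k=3: a=2, p=7, q=23
  k=4: a=9, p=66, q=217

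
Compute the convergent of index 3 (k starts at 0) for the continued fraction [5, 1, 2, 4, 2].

74/13

Using pₖ = aₖpₖ₋₁ + pₖ₋₂, qₖ = aₖqₖ₋₁ + qₖ₋₂ (with p₋₁=1, p₋₂=0, q₋₁=0, q₋₂=1):
  k=0: a=5, p=5, q=1
  k=1: a=1, p=6, q=1
  k=2: a=2, p=17, q=3
  k=3: a=4, p=74, q=13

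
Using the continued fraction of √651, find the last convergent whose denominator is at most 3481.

87643/3435

√651 = [25; 1, 1, 16, 1, 1, 50, …] (period length 6).
Convergents:
  p_0/q_0 = 25/1
  p_1/q_1 = 26/1
  p_2/q_2 = 51/2
  p_3/q_3 = 842/33
  p_4/q_4 = 893/35
  p_5/q_5 = 1735/68
  p_6/q_6 = 87643/3435
  p_7/q_7 = 89378/3503
q_6 = 3435 ≤ 3481 < 3503 = q_7, so the answer is 87643/3435.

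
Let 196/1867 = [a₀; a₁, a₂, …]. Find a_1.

196 = 0·1867 + 196   →  a_0 = 0
1867 = 9·196 + 103   →  a_1 = 9

9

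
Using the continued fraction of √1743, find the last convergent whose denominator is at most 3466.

√1743 = [41; 1, 2, 1, 82, …] (period length 4).
Convergents:
  p_0/q_0 = 41/1
  p_1/q_1 = 42/1
  p_2/q_2 = 125/3
  p_3/q_3 = 167/4
  p_4/q_4 = 13819/331
  p_5/q_5 = 13986/335
  p_6/q_6 = 41791/1001
  p_7/q_7 = 55777/1336
  p_8/q_8 = 4615505/110553
q_7 = 1336 ≤ 3466 < 110553 = q_8, so the answer is 55777/1336.

55777/1336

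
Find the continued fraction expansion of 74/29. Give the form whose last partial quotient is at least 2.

[2; 1, 1, 4, 3]

74 = 2·29 + 16
29 = 1·16 + 13
16 = 1·13 + 3
13 = 4·3 + 1
3 = 3·1 + 0  (stop)
So 74/29 = [2; 1, 1, 4, 3].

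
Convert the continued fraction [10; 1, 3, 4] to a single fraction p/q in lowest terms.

Using pₖ = aₖpₖ₋₁ + pₖ₋₂ and qₖ = aₖqₖ₋₁ + qₖ₋₂:
  k=0: a=10, p=10, q=1
  k=1: a=1, p=11, q=1
  k=2: a=3, p=43, q=4
  k=3: a=4, p=183, q=17

183/17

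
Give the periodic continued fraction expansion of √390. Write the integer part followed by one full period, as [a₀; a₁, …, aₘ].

a₀ = ⌊√390⌋ = 19.

[19; 1, 2, 1, 38]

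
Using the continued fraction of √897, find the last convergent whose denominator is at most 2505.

√897 = [29; 1, 18, 1, 58, …] (period length 4).
Convergents:
  p_0/q_0 = 29/1
  p_1/q_1 = 30/1
  p_2/q_2 = 569/19
  p_3/q_3 = 599/20
  p_4/q_4 = 35311/1179
  p_5/q_5 = 35910/1199
  p_6/q_6 = 681691/22761
q_5 = 1199 ≤ 2505 < 22761 = q_6, so the answer is 35910/1199.

35910/1199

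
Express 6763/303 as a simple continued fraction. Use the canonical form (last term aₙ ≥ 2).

6763 = 22×303 + 97
303 = 3×97 + 12
97 = 8×12 + 1
12 = 12×1 + 0  (stop)
So 6763/303 = [22; 3, 8, 12].

[22; 3, 8, 12]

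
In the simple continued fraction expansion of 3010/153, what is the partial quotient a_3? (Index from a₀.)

3010 = 19·153 + 103   →  a_0 = 19
153 = 1·103 + 50   →  a_1 = 1
103 = 2·50 + 3   →  a_2 = 2
50 = 16·3 + 2   →  a_3 = 16

16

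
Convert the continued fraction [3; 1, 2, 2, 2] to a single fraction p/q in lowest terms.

Using pₖ = aₖpₖ₋₁ + pₖ₋₂ and qₖ = aₖqₖ₋₁ + qₖ₋₂:
  k=0: a=3, p=3, q=1
  k=1: a=1, p=4, q=1
  k=2: a=2, p=11, q=3
  k=3: a=2, p=26, q=7
  k=4: a=2, p=63, q=17

63/17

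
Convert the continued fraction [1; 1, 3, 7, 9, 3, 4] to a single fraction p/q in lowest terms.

6262/3561

Using pₖ = aₖpₖ₋₁ + pₖ₋₂ and qₖ = aₖqₖ₋₁ + qₖ₋₂:
  k=0: a=1, p=1, q=1
  k=1: a=1, p=2, q=1
  k=2: a=3, p=7, q=4
  k=3: a=7, p=51, q=29
  k=4: a=9, p=466, q=265
  k=5: a=3, p=1449, q=824
  k=6: a=4, p=6262, q=3561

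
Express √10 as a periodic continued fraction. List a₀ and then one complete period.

a₀ = ⌊√10⌋ = 3.
With m₀=0, d₀=1 and mₖ₊₁ = dₖaₖ − mₖ, dₖ₊₁ = (n − mₖ₊₁²)/dₖ, aₖ₊₁ = ⌊(a₀+mₖ₊₁)/dₖ₊₁⌋:
  k=1: m=3, d=1, a=6
d=1 and a=2a₀=6 at k=1, so the next step gives (m, d) = (3, 1) again — its k=1 value — and the period has length 1.

[3; 6]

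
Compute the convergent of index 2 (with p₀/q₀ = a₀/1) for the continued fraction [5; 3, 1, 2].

21/4

Using pₖ = aₖpₖ₋₁ + pₖ₋₂, qₖ = aₖqₖ₋₁ + qₖ₋₂ (with p₋₁=1, p₋₂=0, q₋₁=0, q₋₂=1):
  k=0: a=5, p=5, q=1
  k=1: a=3, p=16, q=3
  k=2: a=1, p=21, q=4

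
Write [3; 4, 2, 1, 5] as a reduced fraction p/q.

Fold from the inside: start with 5/1.
  1 + 1/5 = 6/5
  2 + 5/6 = 17/6
  4 + 6/17 = 74/17
  3 + 17/74 = 239/74

239/74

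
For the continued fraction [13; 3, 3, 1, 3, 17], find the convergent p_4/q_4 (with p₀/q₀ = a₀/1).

652/49

Using pₖ = aₖpₖ₋₁ + pₖ₋₂, qₖ = aₖqₖ₋₁ + qₖ₋₂ (with p₋₁=1, p₋₂=0, q₋₁=0, q₋₂=1):
  k=0: a=13, p=13, q=1
  k=1: a=3, p=40, q=3
  k=2: a=3, p=133, q=10
  k=3: a=1, p=173, q=13
  k=4: a=3, p=652, q=49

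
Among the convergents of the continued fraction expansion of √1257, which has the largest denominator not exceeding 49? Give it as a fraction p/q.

390/11

√1257 = [35; 2, 4, 1, 22, 1, 4, 2, 70, …] (period length 8).
Convergents:
  p_0/q_0 = 35/1
  p_1/q_1 = 71/2
  p_2/q_2 = 319/9
  p_3/q_3 = 390/11
  p_4/q_4 = 8899/251
q_3 = 11 ≤ 49 < 251 = q_4, so the answer is 390/11.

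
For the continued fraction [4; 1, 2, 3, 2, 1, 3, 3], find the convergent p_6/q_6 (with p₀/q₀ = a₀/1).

573/122

Using pₖ = aₖpₖ₋₁ + pₖ₋₂, qₖ = aₖqₖ₋₁ + qₖ₋₂ (with p₋₁=1, p₋₂=0, q₋₁=0, q₋₂=1):
  k=0: a=4, p=4, q=1
  k=1: a=1, p=5, q=1
  k=2: a=2, p=14, q=3
  k=3: a=3, p=47, q=10
  k=4: a=2, p=108, q=23
  k=5: a=1, p=155, q=33
  k=6: a=3, p=573, q=122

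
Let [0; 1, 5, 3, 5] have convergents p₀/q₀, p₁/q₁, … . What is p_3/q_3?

16/19

Using pₖ = aₖpₖ₋₁ + pₖ₋₂, qₖ = aₖqₖ₋₁ + qₖ₋₂ (with p₋₁=1, p₋₂=0, q₋₁=0, q₋₂=1):
  k=0: a=0, p=0, q=1
  k=1: a=1, p=1, q=1
  k=2: a=5, p=5, q=6
  k=3: a=3, p=16, q=19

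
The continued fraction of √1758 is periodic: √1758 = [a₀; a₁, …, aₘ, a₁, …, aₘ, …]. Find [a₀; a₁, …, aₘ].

a₀ = ⌊√1758⌋ = 41.

[41; 1, 12, 1, 82]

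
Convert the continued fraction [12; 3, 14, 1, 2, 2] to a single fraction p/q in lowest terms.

Fold from the inside: start with 2/1.
  2 + 1/2 = 5/2
  1 + 2/5 = 7/5
  14 + 5/7 = 103/7
  3 + 7/103 = 316/103
  12 + 103/316 = 3895/316

3895/316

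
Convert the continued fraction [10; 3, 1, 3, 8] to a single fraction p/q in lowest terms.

1273/124

Fold from the inside: start with 8/1.
  3 + 1/8 = 25/8
  1 + 8/25 = 33/25
  3 + 25/33 = 124/33
  10 + 33/124 = 1273/124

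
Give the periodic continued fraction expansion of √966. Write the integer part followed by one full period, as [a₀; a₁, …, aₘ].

a₀ = ⌊√966⌋ = 31.
With m₀=0, d₀=1 and mₖ₊₁ = dₖaₖ − mₖ, dₖ₊₁ = (n − mₖ₊₁²)/dₖ, aₖ₊₁ = ⌊(a₀+mₖ₊₁)/dₖ₊₁⌋:
  k=1: m=31, d=5, a=12
  k=2: m=29, d=25, a=2
  k=3: m=21, d=21, a=2
  k=4: m=21, d=25, a=2
  k=5: m=29, d=5, a=12
  k=6: m=31, d=1, a=62
d=1 and a=2a₀=62 at k=6, so the next step gives (m, d) = (31, 5) again — its k=1 value — and the period has length 6.

[31; 12, 2, 2, 2, 12, 62]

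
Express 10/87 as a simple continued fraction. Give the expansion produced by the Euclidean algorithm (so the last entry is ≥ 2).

[0; 8, 1, 2, 3]

10 = 0×87 + 10
87 = 8×10 + 7
10 = 1×7 + 3
7 = 2×3 + 1
3 = 3×1 + 0  (stop)
So 10/87 = [0; 8, 1, 2, 3].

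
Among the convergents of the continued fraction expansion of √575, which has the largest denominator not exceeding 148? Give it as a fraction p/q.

1151/48

√575 = [23; 1, 46, …] (period length 2).
Convergents:
  p_0/q_0 = 23/1
  p_1/q_1 = 24/1
  p_2/q_2 = 1127/47
  p_3/q_3 = 1151/48
  p_4/q_4 = 54073/2255
q_3 = 48 ≤ 148 < 2255 = q_4, so the answer is 1151/48.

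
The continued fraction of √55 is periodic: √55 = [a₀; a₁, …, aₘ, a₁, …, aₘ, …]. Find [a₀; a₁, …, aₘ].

[7; 2, 2, 2, 14]

a₀ = ⌊√55⌋ = 7.
With m₀=0, d₀=1 and mₖ₊₁ = dₖaₖ − mₖ, dₖ₊₁ = (n − mₖ₊₁²)/dₖ, aₖ₊₁ = ⌊(a₀+mₖ₊₁)/dₖ₊₁⌋:
  k=1: m=7, d=6, a=2
  k=2: m=5, d=5, a=2
  k=3: m=5, d=6, a=2
  k=4: m=7, d=1, a=14
d=1 and a=2a₀=14 at k=4, so the next step gives (m, d) = (7, 6) again — its k=1 value — and the period has length 4.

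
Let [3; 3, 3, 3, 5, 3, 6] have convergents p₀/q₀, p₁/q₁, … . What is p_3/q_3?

Using pₖ = aₖpₖ₋₁ + pₖ₋₂, qₖ = aₖqₖ₋₁ + qₖ₋₂ (with p₋₁=1, p₋₂=0, q₋₁=0, q₋₂=1):
  k=0: a=3, p=3, q=1
  k=1: a=3, p=10, q=3
  k=2: a=3, p=33, q=10
  k=3: a=3, p=109, q=33

109/33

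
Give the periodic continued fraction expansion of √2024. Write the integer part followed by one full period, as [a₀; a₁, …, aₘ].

a₀ = ⌊√2024⌋ = 44.
With m₀=0, d₀=1 and mₖ₊₁ = dₖaₖ − mₖ, dₖ₊₁ = (n − mₖ₊₁²)/dₖ, aₖ₊₁ = ⌊(a₀+mₖ₊₁)/dₖ₊₁⌋:
  k=1: m=44, d=88, a=1
  k=2: m=44, d=1, a=88
d=1 and a=2a₀=88 at k=2, so the next step gives (m, d) = (44, 88) again — its k=1 value — and the period has length 2.

[44; 1, 88]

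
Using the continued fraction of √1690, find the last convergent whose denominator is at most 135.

√1690 = [41; 9, 8, 9, 82, …] (period length 4).
Convergents:
  p_0/q_0 = 41/1
  p_1/q_1 = 370/9
  p_2/q_2 = 3001/73
  p_3/q_3 = 27379/666
q_2 = 73 ≤ 135 < 666 = q_3, so the answer is 3001/73.

3001/73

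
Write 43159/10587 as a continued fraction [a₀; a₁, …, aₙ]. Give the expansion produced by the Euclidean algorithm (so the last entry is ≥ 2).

[4; 13, 18, 2, 3, 6]

43159 = 4*10587 + 811
10587 = 13*811 + 44
811 = 18*44 + 19
44 = 2*19 + 6
19 = 3*6 + 1
6 = 6*1 + 0  (stop)
So 43159/10587 = [4; 13, 18, 2, 3, 6].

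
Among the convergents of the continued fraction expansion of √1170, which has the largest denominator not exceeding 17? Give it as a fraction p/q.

√1170 = [34; 4, 1, 6, 1, 4, 68, …] (period length 6).
Convergents:
  p_0/q_0 = 34/1
  p_1/q_1 = 137/4
  p_2/q_2 = 171/5
  p_3/q_3 = 1163/34
q_2 = 5 ≤ 17 < 34 = q_3, so the answer is 171/5.

171/5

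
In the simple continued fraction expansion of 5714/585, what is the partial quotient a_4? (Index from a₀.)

3

5714 = 9·585 + 449   →  a_0 = 9
585 = 1·449 + 136   →  a_1 = 1
449 = 3·136 + 41   →  a_2 = 3
136 = 3·41 + 13   →  a_3 = 3
41 = 3·13 + 2   →  a_4 = 3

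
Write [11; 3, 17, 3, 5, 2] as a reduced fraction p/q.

20989/1853

Fold from the inside: start with 2/1.
  5 + 1/2 = 11/2
  3 + 2/11 = 35/11
  17 + 11/35 = 606/35
  3 + 35/606 = 1853/606
  11 + 606/1853 = 20989/1853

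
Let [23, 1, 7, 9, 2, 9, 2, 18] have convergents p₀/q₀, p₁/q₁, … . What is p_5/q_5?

Using pₖ = aₖpₖ₋₁ + pₖ₋₂, qₖ = aₖqₖ₋₁ + qₖ₋₂ (with p₋₁=1, p₋₂=0, q₋₁=0, q₋₂=1):
  k=0: a=23, p=23, q=1
  k=1: a=1, p=24, q=1
  k=2: a=7, p=191, q=8
  k=3: a=9, p=1743, q=73
  k=4: a=2, p=3677, q=154
  k=5: a=9, p=34836, q=1459

34836/1459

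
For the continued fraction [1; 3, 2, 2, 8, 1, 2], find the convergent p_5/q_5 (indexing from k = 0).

207/160

Using pₖ = aₖpₖ₋₁ + pₖ₋₂, qₖ = aₖqₖ₋₁ + qₖ₋₂ (with p₋₁=1, p₋₂=0, q₋₁=0, q₋₂=1):
  k=0: a=1, p=1, q=1
  k=1: a=3, p=4, q=3
  k=2: a=2, p=9, q=7
  k=3: a=2, p=22, q=17
  k=4: a=8, p=185, q=143
  k=5: a=1, p=207, q=160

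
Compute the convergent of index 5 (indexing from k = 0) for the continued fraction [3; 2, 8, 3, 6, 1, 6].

Using pₖ = aₖpₖ₋₁ + pₖ₋₂, qₖ = aₖqₖ₋₁ + qₖ₋₂ (with p₋₁=1, p₋₂=0, q₋₁=0, q₋₂=1):
  k=0: a=3, p=3, q=1
  k=1: a=2, p=7, q=2
  k=2: a=8, p=59, q=17
  k=3: a=3, p=184, q=53
  k=4: a=6, p=1163, q=335
  k=5: a=1, p=1347, q=388

1347/388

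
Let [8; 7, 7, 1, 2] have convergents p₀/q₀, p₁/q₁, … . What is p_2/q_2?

Using pₖ = aₖpₖ₋₁ + pₖ₋₂, qₖ = aₖqₖ₋₁ + qₖ₋₂ (with p₋₁=1, p₋₂=0, q₋₁=0, q₋₂=1):
  k=0: a=8, p=8, q=1
  k=1: a=7, p=57, q=7
  k=2: a=7, p=407, q=50

407/50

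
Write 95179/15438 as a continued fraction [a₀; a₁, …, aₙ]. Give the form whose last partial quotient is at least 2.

[6; 6, 19, 3, 14, 3]

95179 = 6×15438 + 2551
15438 = 6×2551 + 132
2551 = 19×132 + 43
132 = 3×43 + 3
43 = 14×3 + 1
3 = 3×1 + 0  (stop)
So 95179/15438 = [6; 6, 19, 3, 14, 3].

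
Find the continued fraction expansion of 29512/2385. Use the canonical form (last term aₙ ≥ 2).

29512 = 12*2385 + 892
2385 = 2*892 + 601
892 = 1*601 + 291
601 = 2*291 + 19
291 = 15*19 + 6
19 = 3*6 + 1
6 = 6*1 + 0  (stop)
So 29512/2385 = [12; 2, 1, 2, 15, 3, 6].

[12; 2, 1, 2, 15, 3, 6]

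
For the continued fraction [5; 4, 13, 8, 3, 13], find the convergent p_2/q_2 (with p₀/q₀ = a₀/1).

Using pₖ = aₖpₖ₋₁ + pₖ₋₂, qₖ = aₖqₖ₋₁ + qₖ₋₂ (with p₋₁=1, p₋₂=0, q₋₁=0, q₋₂=1):
  k=0: a=5, p=5, q=1
  k=1: a=4, p=21, q=4
  k=2: a=13, p=278, q=53

278/53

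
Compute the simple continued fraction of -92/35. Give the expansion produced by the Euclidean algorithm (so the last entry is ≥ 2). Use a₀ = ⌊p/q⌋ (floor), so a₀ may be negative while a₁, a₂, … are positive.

-92 = -3×35 + 13
35 = 2×13 + 9
13 = 1×9 + 4
9 = 2×4 + 1
4 = 4×1 + 0  (stop)
So -92/35 = [-3; 2, 1, 2, 4].

[-3; 2, 1, 2, 4]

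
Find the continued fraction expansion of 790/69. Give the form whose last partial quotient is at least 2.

790 = 11×69 + 31
69 = 2×31 + 7
31 = 4×7 + 3
7 = 2×3 + 1
3 = 3×1 + 0  (stop)
So 790/69 = [11; 2, 4, 2, 3].

[11; 2, 4, 2, 3]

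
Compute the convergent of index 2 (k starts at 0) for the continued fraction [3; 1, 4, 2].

19/5

Using pₖ = aₖpₖ₋₁ + pₖ₋₂, qₖ = aₖqₖ₋₁ + qₖ₋₂ (with p₋₁=1, p₋₂=0, q₋₁=0, q₋₂=1):
  k=0: a=3, p=3, q=1
  k=1: a=1, p=4, q=1
  k=2: a=4, p=19, q=5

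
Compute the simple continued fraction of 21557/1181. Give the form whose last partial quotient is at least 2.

21557 = 18·1181 + 299
1181 = 3·299 + 284
299 = 1·284 + 15
284 = 18·15 + 14
15 = 1·14 + 1
14 = 14·1 + 0  (stop)
So 21557/1181 = [18; 3, 1, 18, 1, 14].

[18; 3, 1, 18, 1, 14]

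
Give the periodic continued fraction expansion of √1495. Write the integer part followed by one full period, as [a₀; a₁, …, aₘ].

a₀ = ⌊√1495⌋ = 38.
With m₀=0, d₀=1 and mₖ₊₁ = dₖaₖ − mₖ, dₖ₊₁ = (n − mₖ₊₁²)/dₖ, aₖ₊₁ = ⌊(a₀+mₖ₊₁)/dₖ₊₁⌋:
  k=1: m=38, d=51, a=1
  k=2: m=13, d=26, a=1
  k=3: m=13, d=51, a=1
  k=4: m=38, d=1, a=76
d=1 and a=2a₀=76 at k=4, so the next step gives (m, d) = (38, 51) again — its k=1 value — and the period has length 4.

[38; 1, 1, 1, 76]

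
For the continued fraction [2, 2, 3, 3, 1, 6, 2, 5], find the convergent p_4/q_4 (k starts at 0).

Using pₖ = aₖpₖ₋₁ + pₖ₋₂, qₖ = aₖqₖ₋₁ + qₖ₋₂ (with p₋₁=1, p₋₂=0, q₋₁=0, q₋₂=1):
  k=0: a=2, p=2, q=1
  k=1: a=2, p=5, q=2
  k=2: a=3, p=17, q=7
  k=3: a=3, p=56, q=23
  k=4: a=1, p=73, q=30

73/30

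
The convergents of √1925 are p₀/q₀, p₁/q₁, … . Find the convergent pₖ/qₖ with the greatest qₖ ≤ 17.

√1925 = [43; 1, 6, 1, 86, …] (period length 4).
Convergents:
  p_0/q_0 = 43/1
  p_1/q_1 = 44/1
  p_2/q_2 = 307/7
  p_3/q_3 = 351/8
  p_4/q_4 = 30493/695
q_3 = 8 ≤ 17 < 695 = q_4, so the answer is 351/8.

351/8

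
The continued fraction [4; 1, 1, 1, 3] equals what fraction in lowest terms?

51/11

Using pₖ = aₖpₖ₋₁ + pₖ₋₂ and qₖ = aₖqₖ₋₁ + qₖ₋₂:
  k=0: a=4, p=4, q=1
  k=1: a=1, p=5, q=1
  k=2: a=1, p=9, q=2
  k=3: a=1, p=14, q=3
  k=4: a=3, p=51, q=11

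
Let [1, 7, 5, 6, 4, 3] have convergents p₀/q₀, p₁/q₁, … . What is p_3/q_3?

254/223

Using pₖ = aₖpₖ₋₁ + pₖ₋₂, qₖ = aₖqₖ₋₁ + qₖ₋₂ (with p₋₁=1, p₋₂=0, q₋₁=0, q₋₂=1):
  k=0: a=1, p=1, q=1
  k=1: a=7, p=8, q=7
  k=2: a=5, p=41, q=36
  k=3: a=6, p=254, q=223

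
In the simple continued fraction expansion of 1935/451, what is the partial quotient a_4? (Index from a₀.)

1

1935 = 4·451 + 131   →  a_0 = 4
451 = 3·131 + 58   →  a_1 = 3
131 = 2·58 + 15   →  a_2 = 2
58 = 3·15 + 13   →  a_3 = 3
15 = 1·13 + 2   →  a_4 = 1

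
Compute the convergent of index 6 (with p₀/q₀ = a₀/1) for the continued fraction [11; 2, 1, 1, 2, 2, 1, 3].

Using pₖ = aₖpₖ₋₁ + pₖ₋₂, qₖ = aₖqₖ₋₁ + qₖ₋₂ (with p₋₁=1, p₋₂=0, q₋₁=0, q₋₂=1):
  k=0: a=11, p=11, q=1
  k=1: a=2, p=23, q=2
  k=2: a=1, p=34, q=3
  k=3: a=1, p=57, q=5
  k=4: a=2, p=148, q=13
  k=5: a=2, p=353, q=31
  k=6: a=1, p=501, q=44

501/44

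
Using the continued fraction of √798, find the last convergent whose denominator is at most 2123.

25537/904

√798 = [28; 4, 56, …] (period length 2).
Convergents:
  p_0/q_0 = 28/1
  p_1/q_1 = 113/4
  p_2/q_2 = 6356/225
  p_3/q_3 = 25537/904
  p_4/q_4 = 1436428/50849
q_3 = 904 ≤ 2123 < 50849 = q_4, so the answer is 25537/904.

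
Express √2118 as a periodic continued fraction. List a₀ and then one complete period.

[46; 46, 92]

a₀ = ⌊√2118⌋ = 46.
With m₀=0, d₀=1 and mₖ₊₁ = dₖaₖ − mₖ, dₖ₊₁ = (n − mₖ₊₁²)/dₖ, aₖ₊₁ = ⌊(a₀+mₖ₊₁)/dₖ₊₁⌋:
  k=1: m=46, d=2, a=46
  k=2: m=46, d=1, a=92
d=1 and a=2a₀=92 at k=2, so the next step gives (m, d) = (46, 2) again — its k=1 value — and the period has length 2.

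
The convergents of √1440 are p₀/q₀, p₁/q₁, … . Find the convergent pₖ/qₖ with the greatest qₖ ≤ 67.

721/19

√1440 = [37; 1, 17, 1, 74, …] (period length 4).
Convergents:
  p_0/q_0 = 37/1
  p_1/q_1 = 38/1
  p_2/q_2 = 683/18
  p_3/q_3 = 721/19
  p_4/q_4 = 54037/1424
q_3 = 19 ≤ 67 < 1424 = q_4, so the answer is 721/19.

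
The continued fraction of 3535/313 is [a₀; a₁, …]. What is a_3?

2

3535 = 11·313 + 92   →  a_0 = 11
313 = 3·92 + 37   →  a_1 = 3
92 = 2·37 + 18   →  a_2 = 2
37 = 2·18 + 1   →  a_3 = 2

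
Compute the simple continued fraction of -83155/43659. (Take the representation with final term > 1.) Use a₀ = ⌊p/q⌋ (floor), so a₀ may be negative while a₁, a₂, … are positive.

-83155 = -2·43659 + 4163
43659 = 10·4163 + 2029
4163 = 2·2029 + 105
2029 = 19·105 + 34
105 = 3·34 + 3
34 = 11·3 + 1
3 = 3·1 + 0  (stop)
So -83155/43659 = [-2; 10, 2, 19, 3, 11, 3].

[-2; 10, 2, 19, 3, 11, 3]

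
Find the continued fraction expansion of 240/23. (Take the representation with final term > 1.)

[10; 2, 3, 3]

240 = 10×23 + 10
23 = 2×10 + 3
10 = 3×3 + 1
3 = 3×1 + 0  (stop)
So 240/23 = [10; 2, 3, 3].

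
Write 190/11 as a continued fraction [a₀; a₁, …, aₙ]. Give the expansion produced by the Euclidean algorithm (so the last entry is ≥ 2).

190 = 17·11 + 3
11 = 3·3 + 2
3 = 1·2 + 1
2 = 2·1 + 0  (stop)
So 190/11 = [17; 3, 1, 2].

[17; 3, 1, 2]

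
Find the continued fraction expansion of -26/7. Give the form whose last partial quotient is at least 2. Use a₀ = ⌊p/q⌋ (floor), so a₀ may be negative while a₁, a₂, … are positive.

[-4; 3, 2]

-26 = -4×7 + 2
7 = 3×2 + 1
2 = 2×1 + 0  (stop)
So -26/7 = [-4; 3, 2].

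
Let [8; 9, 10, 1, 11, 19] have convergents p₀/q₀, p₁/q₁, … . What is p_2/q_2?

738/91

Using pₖ = aₖpₖ₋₁ + pₖ₋₂, qₖ = aₖqₖ₋₁ + qₖ₋₂ (with p₋₁=1, p₋₂=0, q₋₁=0, q₋₂=1):
  k=0: a=8, p=8, q=1
  k=1: a=9, p=73, q=9
  k=2: a=10, p=738, q=91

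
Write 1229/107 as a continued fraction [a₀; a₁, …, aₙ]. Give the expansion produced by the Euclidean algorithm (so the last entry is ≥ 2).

1229 = 11·107 + 52
107 = 2·52 + 3
52 = 17·3 + 1
3 = 3·1 + 0  (stop)
So 1229/107 = [11; 2, 17, 3].

[11; 2, 17, 3]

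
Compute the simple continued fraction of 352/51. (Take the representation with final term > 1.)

352 = 6×51 + 46
51 = 1×46 + 5
46 = 9×5 + 1
5 = 5×1 + 0  (stop)
So 352/51 = [6; 1, 9, 5].

[6; 1, 9, 5]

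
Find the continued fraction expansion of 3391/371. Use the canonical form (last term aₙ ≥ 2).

[9; 7, 7, 2, 3]

3391 = 9*371 + 52
371 = 7*52 + 7
52 = 7*7 + 3
7 = 2*3 + 1
3 = 3*1 + 0  (stop)
So 3391/371 = [9; 7, 7, 2, 3].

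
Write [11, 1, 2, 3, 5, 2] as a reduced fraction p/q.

Using pₖ = aₖpₖ₋₁ + pₖ₋₂ and qₖ = aₖqₖ₋₁ + qₖ₋₂:
  k=0: a=11, p=11, q=1
  k=1: a=1, p=12, q=1
  k=2: a=2, p=35, q=3
  k=3: a=3, p=117, q=10
  k=4: a=5, p=620, q=53
  k=5: a=2, p=1357, q=116

1357/116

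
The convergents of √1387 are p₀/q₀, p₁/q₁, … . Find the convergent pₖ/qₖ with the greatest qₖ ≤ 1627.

45622/1225

√1387 = [37; 4, 8, 37, 8, 4, 74, …] (period length 6).
Convergents:
  p_0/q_0 = 37/1
  p_1/q_1 = 149/4
  p_2/q_2 = 1229/33
  p_3/q_3 = 45622/1225
  p_4/q_4 = 366205/9833
q_3 = 1225 ≤ 1627 < 9833 = q_4, so the answer is 45622/1225.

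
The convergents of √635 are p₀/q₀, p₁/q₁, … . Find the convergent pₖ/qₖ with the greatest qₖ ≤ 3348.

31751/1260

√635 = [25; 5, 50, …] (period length 2).
Convergents:
  p_0/q_0 = 25/1
  p_1/q_1 = 126/5
  p_2/q_2 = 6325/251
  p_3/q_3 = 31751/1260
  p_4/q_4 = 1593875/63251
q_3 = 1260 ≤ 3348 < 63251 = q_4, so the answer is 31751/1260.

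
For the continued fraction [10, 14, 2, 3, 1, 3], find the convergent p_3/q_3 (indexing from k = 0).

Using pₖ = aₖpₖ₋₁ + pₖ₋₂, qₖ = aₖqₖ₋₁ + qₖ₋₂ (with p₋₁=1, p₋₂=0, q₋₁=0, q₋₂=1):
  k=0: a=10, p=10, q=1
  k=1: a=14, p=141, q=14
  k=2: a=2, p=292, q=29
  k=3: a=3, p=1017, q=101

1017/101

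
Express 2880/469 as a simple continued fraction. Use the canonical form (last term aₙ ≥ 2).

2880 = 6·469 + 66
469 = 7·66 + 7
66 = 9·7 + 3
7 = 2·3 + 1
3 = 3·1 + 0  (stop)
So 2880/469 = [6; 7, 9, 2, 3].

[6; 7, 9, 2, 3]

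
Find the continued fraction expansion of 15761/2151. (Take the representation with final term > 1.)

15761 = 7×2151 + 704
2151 = 3×704 + 39
704 = 18×39 + 2
39 = 19×2 + 1
2 = 2×1 + 0  (stop)
So 15761/2151 = [7; 3, 18, 19, 2].

[7; 3, 18, 19, 2]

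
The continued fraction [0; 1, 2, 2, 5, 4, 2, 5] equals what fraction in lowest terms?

Fold from the inside: start with 5/1.
  2 + 1/5 = 11/5
  4 + 5/11 = 49/11
  5 + 11/49 = 256/49
  2 + 49/256 = 561/256
  2 + 256/561 = 1378/561
  1 + 561/1378 = 1939/1378
  0 + 1378/1939 = 1378/1939

1378/1939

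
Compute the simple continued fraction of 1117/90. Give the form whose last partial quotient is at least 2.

[12; 2, 2, 3, 5]

1117 = 12*90 + 37
90 = 2*37 + 16
37 = 2*16 + 5
16 = 3*5 + 1
5 = 5*1 + 0  (stop)
So 1117/90 = [12; 2, 2, 3, 5].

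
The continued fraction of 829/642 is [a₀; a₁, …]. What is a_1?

3

829 = 1·642 + 187   →  a_0 = 1
642 = 3·187 + 81   →  a_1 = 3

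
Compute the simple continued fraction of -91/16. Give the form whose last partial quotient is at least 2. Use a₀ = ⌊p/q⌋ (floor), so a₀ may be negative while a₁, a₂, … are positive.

[-6; 3, 5]

-91 = -6·16 + 5
16 = 3·5 + 1
5 = 5·1 + 0  (stop)
So -91/16 = [-6; 3, 5].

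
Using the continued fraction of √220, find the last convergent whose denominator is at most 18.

89/6

√220 = [14; 1, 4, 1, 28, …] (period length 4).
Convergents:
  p_0/q_0 = 14/1
  p_1/q_1 = 15/1
  p_2/q_2 = 74/5
  p_3/q_3 = 89/6
  p_4/q_4 = 2566/173
q_3 = 6 ≤ 18 < 173 = q_4, so the answer is 89/6.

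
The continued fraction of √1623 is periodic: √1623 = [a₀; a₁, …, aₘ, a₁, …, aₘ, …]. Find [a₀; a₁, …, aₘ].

[40; 3, 2, 26, 2, 3, 80]

a₀ = ⌊√1623⌋ = 40.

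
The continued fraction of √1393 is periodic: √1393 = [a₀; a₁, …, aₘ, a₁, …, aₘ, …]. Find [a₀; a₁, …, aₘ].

a₀ = ⌊√1393⌋ = 37.
With m₀=0, d₀=1 and mₖ₊₁ = dₖaₖ − mₖ, dₖ₊₁ = (n − mₖ₊₁²)/dₖ, aₖ₊₁ = ⌊(a₀+mₖ₊₁)/dₖ₊₁⌋:
  k=1: m=37, d=24, a=3
  k=2: m=35, d=7, a=10
  k=3: m=35, d=24, a=3
  k=4: m=37, d=1, a=74
d=1 and a=2a₀=74 at k=4, so the next step gives (m, d) = (37, 24) again — its k=1 value — and the period has length 4.

[37; 3, 10, 3, 74]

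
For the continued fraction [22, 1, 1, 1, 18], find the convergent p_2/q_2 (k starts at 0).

Using pₖ = aₖpₖ₋₁ + pₖ₋₂, qₖ = aₖqₖ₋₁ + qₖ₋₂ (with p₋₁=1, p₋₂=0, q₋₁=0, q₋₂=1):
  k=0: a=22, p=22, q=1
  k=1: a=1, p=23, q=1
  k=2: a=1, p=45, q=2

45/2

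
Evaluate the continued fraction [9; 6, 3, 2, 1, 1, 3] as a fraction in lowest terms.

Fold from the inside: start with 3/1.
  1 + 1/3 = 4/3
  1 + 3/4 = 7/4
  2 + 4/7 = 18/7
  3 + 7/18 = 61/18
  6 + 18/61 = 384/61
  9 + 61/384 = 3517/384

3517/384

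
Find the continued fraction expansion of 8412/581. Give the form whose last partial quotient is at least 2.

8412 = 14*581 + 278
581 = 2*278 + 25
278 = 11*25 + 3
25 = 8*3 + 1
3 = 3*1 + 0  (stop)
So 8412/581 = [14; 2, 11, 8, 3].

[14; 2, 11, 8, 3]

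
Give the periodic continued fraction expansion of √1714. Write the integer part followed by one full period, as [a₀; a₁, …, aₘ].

[41; 2, 2, 82]

a₀ = ⌊√1714⌋ = 41.
With m₀=0, d₀=1 and mₖ₊₁ = dₖaₖ − mₖ, dₖ₊₁ = (n − mₖ₊₁²)/dₖ, aₖ₊₁ = ⌊(a₀+mₖ₊₁)/dₖ₊₁⌋:
  k=1: m=41, d=33, a=2
  k=2: m=25, d=33, a=2
  k=3: m=41, d=1, a=82
d=1 and a=2a₀=82 at k=3, so the next step gives (m, d) = (41, 33) again — its k=1 value — and the period has length 3.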